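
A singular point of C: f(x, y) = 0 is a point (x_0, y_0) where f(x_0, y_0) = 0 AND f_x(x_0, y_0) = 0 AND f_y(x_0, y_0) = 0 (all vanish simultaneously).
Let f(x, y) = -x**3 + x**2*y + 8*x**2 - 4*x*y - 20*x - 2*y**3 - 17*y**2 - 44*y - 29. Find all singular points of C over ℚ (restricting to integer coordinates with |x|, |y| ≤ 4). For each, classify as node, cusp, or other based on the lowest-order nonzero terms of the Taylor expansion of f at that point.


Singular points: {(2, -3)}; classification: node.

Compute partial derivatives:
  f_x = -3*x**2 + 2*x*y + 16*x - 4*y - 20.
  f_y = x**2 - 4*x - 6*y**2 - 34*y - 44.
Scan x_0 ∈ {−4, ..., 4}. For each x_0, f_y(x_0, y) is a polynomial in y; find its integer roots y ∈ {−4, ..., 4}, then test f_x and f at those candidates.
  x = -4: f_y(-4, y) = -6*y**2 - 34*y - 12; no integer root y with |y| ≤ 4.
  x = -3: f_y(-3, y) = -6*y**2 - 34*y - 23; no integer root y with |y| ≤ 4.
  x = -2: f_y(-2, y) = -6*y**2 - 34*y - 32; no integer root y with |y| ≤ 4.
  x = -1: f_y(-1, y) = -6*y**2 - 34*y - 39; no integer root y with |y| ≤ 4.
  x = 0: f_y(0, y) = -6*y**2 - 34*y - 44; vanishes at y ∈ {-2}. (0, -2): f_x = -12 ≠ 0.
  x = 1: f_y(1, y) = -6*y**2 - 34*y - 47; no integer root y with |y| ≤ 4.
  x = 2: f_y(2, y) = -6*y**2 - 34*y - 48; vanishes at y ∈ {-3}. (2, -3): f_x = 0, f = 0 — SINGULAR.
  x = 3: f_y(3, y) = -6*y**2 - 34*y - 47; no integer root y with |y| ≤ 4.
  x = 4: f_y(4, y) = -6*y**2 - 34*y - 44; vanishes at y ∈ {-2}. (4, -2): f_x = -12 ≠ 0.
Only singular point on the grid: (2, -3).
Classify: substitute x = 2 + u, y = -3 + v and expand: f = -u**3 + u**2*v - u**2 - 2*v**3 + v**2.
No constant or linear terms (consistent with a singular point). Quadratic part: -u**2 + v**2. Cubic part: -u**3 + u**2*v - 2*v**3.
The quadratic part v**2 - u**2 = (v − u)(v + u) splits into two distinct linear factors, so there are two distinct tangent lines y − -3 = ±(x − 2) — this is a node (ordinary double point).
Classification: node.


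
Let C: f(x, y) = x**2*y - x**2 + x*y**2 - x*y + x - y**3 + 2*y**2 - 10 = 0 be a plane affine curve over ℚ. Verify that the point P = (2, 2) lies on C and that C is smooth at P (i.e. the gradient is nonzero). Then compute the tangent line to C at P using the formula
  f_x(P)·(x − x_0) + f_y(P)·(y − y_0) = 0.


Tangent line at P: 7*x + 6*y - 26 = 0.

Step 1: f(2, 2) = 0, so P lies on C.
Step 2: partial derivatives
  f_x(x, y) = 2*x*y - 2*x + y**2 - y + 1, f_y(x, y) = x**2 + 2*x*y - x - 3*y**2 + 4*y.
  f_x(P) = 7, f_y(P) = 6 (gradient nonzero, so P is smooth).
Step 3: tangent line at P: 7·(x − 2) + 6·(y − 2) = 0.
Expanding: 7*x + 6*y - 26 = 0.


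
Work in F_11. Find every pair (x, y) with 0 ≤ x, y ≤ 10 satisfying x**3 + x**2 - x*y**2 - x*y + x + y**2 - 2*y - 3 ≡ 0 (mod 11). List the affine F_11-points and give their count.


Affine F_11-points: {(0, 3), (0, 10), (1, 0), (2, 0), (2, 7), (3, 6), (3, 8), (6, 1), (6, 4), (7, 0), (7, 4), (8, 4), (9, 5), (9, 6), (10, 3)}; count = 15.

For each of the 121 pairs (x, y) ∈ F_11², evaluate f(x, y) mod 11. Record the zeros.
  x = 0: [0↦8, 1↦7, 2↦8, 3↦0, 4↦5, 5↦1, 6↦10, 7↦10, 8↦1, 9↦5, 10↦0]  zeros at y ∈ {3, 10}
  x = 1: [0↦0, 1↦8, 2↦5, 3↦2, 4↦10, 5↦7, 6↦4, 7↦1, 8↦9, 9↦6, 10↦3]  zeros at y ∈ {0}
  x = 2: [0↦0, 1↦6, 2↦10, 3↦1, 4↦1, 5↦10, 6↦6, 7↦0, 8↦3, 9↦4, 10↦3]  zeros at y ∈ {0, 7}
  x = 3: [0↦3, 1↦7, 2↦7, 3↦3, 4↦6, 5↦5, 6↦0, 7↦2, 8↦0, 9↦5, 10↦6]  zeros at y ∈ {6, 8}
  x = 4: [0↦4, 1↦6, 2↦2, 3↦3, 4↦9, 5↦9, 6↦3, 7↦2, 8↦6, 9↦4, 10↦7]  zeros at y ∈ ∅
  x = 5: [0↦9, 1↦9, 2↦1, 3↦7, 4↦5, 5↦6, 6↦10, 7↦6, 8↦5, 9↦7, 10↦1]  zeros at y ∈ ∅
  x = 6: [0↦2, 1↦0, 2↦10, 3↦10, 4↦0, 5↦2, 6↦5, 7↦9, 8↦3, 9↦9, 10↦5]  zeros at y ∈ {1, 4}
  x = 7: [0↦0, 1↦7, 2↦2, 3↦7, 4↦0, 5↦3, 6↦5, 7↦6, 8↦6, 9↦5, 10↦3]  zeros at y ∈ {0, 4}
  x = 8: [0↦9, 1↦3, 2↦5, 3↦4, 4↦0, 5↦4, 6↦5, 7↦3, 8↦9, 9↦1, 10↦1]  zeros at y ∈ {4}
  x = 9: [0↦2, 1↦5, 2↦3, 3↦7, 4↦6, 5↦0, 6↦0, 7↦6, 8↦7, 9↦3, 10↦5]  zeros at y ∈ {5, 6}
  x = 10: [0↦7, 1↦8, 2↦2, 3↦0, 4↦2, 5↦8, 6↦7, 7↦10, 8↦6, 9↦6, 10↦10]  zeros at y ∈ {3}
Collecting zeros: affine points = {(0, 3), (0, 10), (1, 0), (2, 0), (2, 7), (3, 6), (3, 8), (6, 1), (6, 4), (7, 0), (7, 4), (8, 4), (9, 5), (9, 6), (10, 3)}.
Total count |C(F_11)_aff| = 15.


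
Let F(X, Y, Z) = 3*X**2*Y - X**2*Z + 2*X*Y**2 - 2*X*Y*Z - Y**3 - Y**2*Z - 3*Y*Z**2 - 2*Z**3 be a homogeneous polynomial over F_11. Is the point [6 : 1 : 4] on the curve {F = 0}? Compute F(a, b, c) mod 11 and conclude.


F(6,1,4) ≡ 0 (mod 11); P is on the curve.

Evaluate F(6, 1, 4) term-by-term (mod 11).
  3*X**2*Y ↦ 3·36·1·1 = 108
  -X**2*Z ↦ -1·36·1·4 = -144
  2*X*Y**2 ↦ 2·6·1·1 = 12
  -2*X*Y*Z ↦ -2·6·1·4 = -48
  -Y**3 ↦ -1·1·1·1 = -1
  -Y**2*Z ↦ -1·1·1·4 = -4
  -3*Y*Z**2 ↦ -3·1·1·16 = -48
  -2*Z**3 ↦ -2·1·1·64 = -128
Sum: F(6, 1, 4) = (108) + (-144) + (12) + (-48) + (-1) + (-4) + (-48) + (-128) = -253.
Reducing mod 11: -253 ≡ 0 (mod 11).
Since F(a, b, c) ≡ 0 (mod 11), P lies on the curve.


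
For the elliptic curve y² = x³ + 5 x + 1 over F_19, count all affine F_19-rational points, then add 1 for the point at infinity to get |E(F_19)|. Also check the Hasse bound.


Affine points = {(0, 1), (0, 18), (1, 8), (1, 11), (2, 0), (3, 9), (3, 10), (4, 3), (4, 16), (6, 0), (10, 5), (10, 14), (11, 0), (16, 4), (16, 15)}; affine count = 15; |E(F_19)| = 16.

Discriminant check: Δ ∝ 4a³ + 27b² = 4·5³ + 27·1² = 4·125 + 27·1 ≡ 14 (mod 19). Nonzero ⇒ E is nonsingular.
For each x ∈ F_19, compute rhs = x³ + 5·x + 1 mod 19, then count y ∈ F_19 with y² ≡ rhs.
  x = 0: rhs = 1, matching y values: 1, 18 (2 points).
  x = 1: rhs = 7, matching y values: 8, 11 (2 points).
  x = 2: rhs = 0, matching y values: 0 (1 points).
  x = 3: rhs = 5, matching y values: 9, 10 (2 points).
  x = 4: rhs = 9, matching y values: 3, 16 (2 points).
  x = 5: rhs = 18, matching y values: none (0 points).
  x = 6: rhs = 0, matching y values: 0 (1 points).
  x = 7: rhs = 18, matching y values: none (0 points).
  x = 8: rhs = 2, matching y values: none (0 points).
  x = 9: rhs = 15, matching y values: none (0 points).
  x = 10: rhs = 6, matching y values: 5, 14 (2 points).
  x = 11: rhs = 0, matching y values: 0 (1 points).
  x = 12: rhs = 3, matching y values: none (0 points).
  x = 13: rhs = 2, matching y values: none (0 points).
  x = 14: rhs = 3, matching y values: none (0 points).
  x = 15: rhs = 12, matching y values: none (0 points).
  x = 16: rhs = 16, matching y values: 4, 15 (2 points).
  x = 17: rhs = 2, matching y values: none (0 points).
  x = 18: rhs = 14, matching y values: none (0 points).
Total affine count: 15.
Full point count |E(F_19)| = 15 + 1 = 16.
Hasse bound: |16 − (19+1)| = |-4| = 4 ≤ 2√19 ≈ 8.7178 ✓.


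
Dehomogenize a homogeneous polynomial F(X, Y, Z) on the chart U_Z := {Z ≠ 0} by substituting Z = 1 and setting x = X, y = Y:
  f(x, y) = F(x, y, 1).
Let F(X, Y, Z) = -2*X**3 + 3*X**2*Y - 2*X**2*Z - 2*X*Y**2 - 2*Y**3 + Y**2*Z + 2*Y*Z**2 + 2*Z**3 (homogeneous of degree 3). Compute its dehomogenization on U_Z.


f(x, y) = -2*x**3 + 3*x**2*y - 2*x**2 - 2*x*y**2 - 2*y**3 + y**2 + 2*y + 2

On U_Z we set Z = 1. Each monomial c·X^i·Y^j·Z^k in F becomes c·x^i·y^j·1^k = c·x^i·y^j.
Substituting Z = 1: F(X, Y, 1) = -2*x**3 + 3*x**2*y - 2*x**2 - 2*x*y**2 - 2*y**3 + y**2 + 2*y + 2.
Note: deg(f) ≤ deg(F) = 3; strict inequality happens when F is divisible by Z (lost terms).


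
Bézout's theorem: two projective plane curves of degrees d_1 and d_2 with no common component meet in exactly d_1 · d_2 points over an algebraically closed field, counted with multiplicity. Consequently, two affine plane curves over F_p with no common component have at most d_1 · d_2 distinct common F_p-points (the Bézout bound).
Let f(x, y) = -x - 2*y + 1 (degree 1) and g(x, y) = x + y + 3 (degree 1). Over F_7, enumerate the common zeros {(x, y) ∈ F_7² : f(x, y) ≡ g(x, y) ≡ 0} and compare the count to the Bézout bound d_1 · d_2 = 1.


Common zeros: {(0, 4)}; count = 1; Bézout bound = 1.

deg(f) = 1, deg(g) = 1, so Bézout bound = 1.
Scan x ∈ F_7. For each x, list the y ∈ F_7 with f(x, y) ≡ 0 and those with g(x, y) ≡ 0 (mod 7); the common zeros in that column are the intersection.
  x = 0: f ≡ 0 at y ∈ {4}; g ≡ 0 at y ∈ {4}; common: {4}.
  x = 1: f ≡ 0 at y ∈ {0}; g ≡ 0 at y ∈ {3}; common: ∅.
  x = 2: f ≡ 0 at y ∈ {3}; g ≡ 0 at y ∈ {2}; common: ∅.
  x = 3: f ≡ 0 at y ∈ {6}; g ≡ 0 at y ∈ {1}; common: ∅.
  x = 4: f ≡ 0 at y ∈ {2}; g ≡ 0 at y ∈ {0}; common: ∅.
  x = 5: f ≡ 0 at y ∈ {5}; g ≡ 0 at y ∈ {6}; common: ∅.
  x = 6: f ≡ 0 at y ∈ {1}; g ≡ 0 at y ∈ {5}; common: ∅.
Collecting: common zeros = {(0, 4)}, so the count is 1.
Comparison with the Bézout bound: 1 ≤ 1 = deg(f)·deg(g), as expected for curves with no common component (the bound is attained).


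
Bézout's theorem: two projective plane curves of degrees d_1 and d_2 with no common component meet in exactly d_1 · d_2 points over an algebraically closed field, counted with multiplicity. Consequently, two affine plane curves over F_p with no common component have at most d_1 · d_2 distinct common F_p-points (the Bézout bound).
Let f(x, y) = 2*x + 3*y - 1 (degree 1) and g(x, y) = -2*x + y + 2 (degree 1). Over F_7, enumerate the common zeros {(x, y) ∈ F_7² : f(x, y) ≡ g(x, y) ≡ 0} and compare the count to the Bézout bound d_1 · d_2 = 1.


Common zeros: {(0, 5)}; count = 1; Bézout bound = 1.

deg(f) = 1, deg(g) = 1, so Bézout bound = 1.
Scan x ∈ F_7. For each x, list the y ∈ F_7 with f(x, y) ≡ 0 and those with g(x, y) ≡ 0 (mod 7); the common zeros in that column are the intersection.
  x = 0: f ≡ 0 at y ∈ {5}; g ≡ 0 at y ∈ {5}; common: {5}.
  x = 1: f ≡ 0 at y ∈ {2}; g ≡ 0 at y ∈ {0}; common: ∅.
  x = 2: f ≡ 0 at y ∈ {6}; g ≡ 0 at y ∈ {2}; common: ∅.
  x = 3: f ≡ 0 at y ∈ {3}; g ≡ 0 at y ∈ {4}; common: ∅.
  x = 4: f ≡ 0 at y ∈ {0}; g ≡ 0 at y ∈ {6}; common: ∅.
  x = 5: f ≡ 0 at y ∈ {4}; g ≡ 0 at y ∈ {1}; common: ∅.
  x = 6: f ≡ 0 at y ∈ {1}; g ≡ 0 at y ∈ {3}; common: ∅.
Collecting: common zeros = {(0, 5)}, so the count is 1.
Comparison with the Bézout bound: 1 ≤ 1 = deg(f)·deg(g), as expected for curves with no common component (the bound is attained).


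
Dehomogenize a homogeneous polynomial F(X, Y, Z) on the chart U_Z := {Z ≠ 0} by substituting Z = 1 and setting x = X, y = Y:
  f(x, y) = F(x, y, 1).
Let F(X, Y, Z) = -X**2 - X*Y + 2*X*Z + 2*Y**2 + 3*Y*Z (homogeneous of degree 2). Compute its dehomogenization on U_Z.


f(x, y) = -x**2 - x*y + 2*x + 2*y**2 + 3*y

On U_Z we set Z = 1. Each monomial c·X^i·Y^j·Z^k in F becomes c·x^i·y^j·1^k = c·x^i·y^j.
Substituting Z = 1: F(X, Y, 1) = -x**2 - x*y + 2*x + 2*y**2 + 3*y.
Note: deg(f) ≤ deg(F) = 2; strict inequality happens when F is divisible by Z (lost terms).


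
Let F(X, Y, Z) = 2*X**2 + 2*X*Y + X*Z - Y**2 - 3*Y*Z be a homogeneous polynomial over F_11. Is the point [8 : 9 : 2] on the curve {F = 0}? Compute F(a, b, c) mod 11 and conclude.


F(8,9,2) ≡ 10 (mod 11); P is NOT on the curve.

Evaluate F(8, 9, 2) term-by-term (mod 11).
  2*X**2 ↦ 2·64·1·1 = 128
  2*X*Y ↦ 2·8·9·1 = 144
  X*Z ↦ 1·8·1·2 = 16
  -Y**2 ↦ -1·1·81·1 = -81
  -3*Y*Z ↦ -3·1·9·2 = -54
Sum: F(8, 9, 2) = (128) + (144) + (16) + (-81) + (-54) = 153.
Reducing mod 11: 153 ≡ 10 (mod 11).
Since F(a, b, c) ≡ 10 ≠ 0 (mod 11), P does NOT lie on the curve.


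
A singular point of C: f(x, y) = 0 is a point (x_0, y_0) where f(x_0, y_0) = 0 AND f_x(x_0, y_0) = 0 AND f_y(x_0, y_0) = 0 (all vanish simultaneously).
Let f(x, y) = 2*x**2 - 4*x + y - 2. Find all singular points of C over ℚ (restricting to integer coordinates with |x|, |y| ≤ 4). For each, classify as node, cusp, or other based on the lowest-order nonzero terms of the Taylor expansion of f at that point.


No singular points in the scanned grid; C is smooth there.

Compute partial derivatives:
  f_x = 4*x - 4.
  f_y = 1.
f_y = 1 is a nonzero constant, so f_y never vanishes: no point (x, y) can satisfy f = f_x = f_y = 0. In particular no (x, y) ∈ {−4, ..., 4}² is singular; the curve is smooth.


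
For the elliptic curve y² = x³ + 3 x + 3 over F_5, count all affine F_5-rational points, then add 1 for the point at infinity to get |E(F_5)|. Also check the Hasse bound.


Affine points = {(3, 2), (3, 3), (4, 2), (4, 3)}; affine count = 4; |E(F_5)| = 5.

Discriminant check: Δ ∝ 4a³ + 27b² = 4·3³ + 27·3² = 4·27 + 27·9 ≡ 1 (mod 5). Nonzero ⇒ E is nonsingular.
For each x ∈ F_5, compute rhs = x³ + 3·x + 3 mod 5, then count y ∈ F_5 with y² ≡ rhs.
  x = 0: rhs = 3, matching y values: none (0 points).
  x = 1: rhs = 2, matching y values: none (0 points).
  x = 2: rhs = 2, matching y values: none (0 points).
  x = 3: rhs = 4, matching y values: 2, 3 (2 points).
  x = 4: rhs = 4, matching y values: 2, 3 (2 points).
Total affine count: 4.
Full point count |E(F_5)| = 4 + 1 = 5.
Hasse bound: |5 − (5+1)| = |-1| = 1 ≤ 2√5 ≈ 4.4721 ✓.


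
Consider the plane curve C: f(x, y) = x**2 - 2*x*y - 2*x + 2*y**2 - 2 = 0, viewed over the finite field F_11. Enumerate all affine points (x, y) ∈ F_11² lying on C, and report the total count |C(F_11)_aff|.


Affine F_11-points: {(0, 1), (0, 10), (4, 1), (4, 3), (6, 0), (6, 6), (7, 0), (7, 7), (8, 2), (8, 6), (9, 2), (9, 7)}; count = 12.

For each of the 121 pairs (x, y) ∈ F_11², evaluate f(x, y) mod 11. Record the zeros.
  x = 0: [0↦9, 1↦0, 2↦6, 3↦5, 4↦8, 5↦4, 6↦4, 7↦8, 8↦5, 9↦6, 10↦0]  zeros at y ∈ {1, 10}
  x = 1: [0↦8, 1↦8, 2↦1, 3↦9, 4↦10, 5↦4, 6↦2, 7↦4, 8↦10, 9↦9, 10↦1]  zeros at y ∈ ∅
  x = 2: [0↦9, 1↦7, 2↦9, 3↦4, 4↦3, 5↦6, 6↦2, 7↦2, 8↦6, 9↦3, 10↦4]  zeros at y ∈ ∅
  x = 3: [0↦1, 1↦8, 2↦8, 3↦1, 4↦9, 5↦10, 6↦4, 7↦2, 8↦4, 9↦10, 10↦9]  zeros at y ∈ ∅
  x = 4: [0↦6, 1↦0, 2↦9, 3↦0, 4↦6, 5↦5, 6↦8, 7↦4, 8↦4, 9↦8, 10↦5]  zeros at y ∈ {1, 3}
  x = 5: [0↦2, 1↦5, 2↦1, 3↦1, 4↦5, 5↦2, 6↦3, 7↦8, 8↦6, 9↦8, 10↦3]  zeros at y ∈ ∅
  x = 6: [0↦0, 1↦1, 2↦6, 3↦4, 4↦6, 5↦1, 6↦0, 7↦3, 8↦10, 9↦10, 10↦3]  zeros at y ∈ {0, 6}
  x = 7: [0↦0, 1↦10, 2↦2, 3↦9, 4↦9, 5↦2, 6↦10, 7↦0, 8↦5, 9↦3, 10↦5]  zeros at y ∈ {0, 7}
  x = 8: [0↦2, 1↦10, 2↦0, 3↦5, 4↦3, 5↦5, 6↦0, 7↦10, 8↦2, 9↦9, 10↦9]  zeros at y ∈ {2, 6}
  x = 9: [0↦6, 1↦1, 2↦0, 3↦3, 4↦10, 5↦10, 6↦3, 7↦0, 8↦1, 9↦6, 10↦4]  zeros at y ∈ {2, 7}
  x = 10: [0↦1, 1↦5, 2↦2, 3↦3, 4↦8, 5↦6, 6↦8, 7↦3, 8↦2, 9↦5, 10↦1]  zeros at y ∈ ∅
Collecting zeros: affine points = {(0, 1), (0, 10), (4, 1), (4, 3), (6, 0), (6, 6), (7, 0), (7, 7), (8, 2), (8, 6), (9, 2), (9, 7)}.
Total count |C(F_11)_aff| = 12.


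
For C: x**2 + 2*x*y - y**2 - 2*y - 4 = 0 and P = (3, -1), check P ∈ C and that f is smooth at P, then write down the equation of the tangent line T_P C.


Tangent line at P: 4*x + 6*y - 6 = 0.

Step 1: f(3, -1) = 0, so P lies on C.
Step 2: partial derivatives
  f_x(x, y) = 2*x + 2*y, f_y(x, y) = 2*x - 2*y - 2.
  f_x(P) = 4, f_y(P) = 6 (gradient nonzero, so P is smooth).
Step 3: tangent line at P: 4·(x − 3) + 6·(y − -1) = 0.
Expanding: 4*x + 6*y - 6 = 0.


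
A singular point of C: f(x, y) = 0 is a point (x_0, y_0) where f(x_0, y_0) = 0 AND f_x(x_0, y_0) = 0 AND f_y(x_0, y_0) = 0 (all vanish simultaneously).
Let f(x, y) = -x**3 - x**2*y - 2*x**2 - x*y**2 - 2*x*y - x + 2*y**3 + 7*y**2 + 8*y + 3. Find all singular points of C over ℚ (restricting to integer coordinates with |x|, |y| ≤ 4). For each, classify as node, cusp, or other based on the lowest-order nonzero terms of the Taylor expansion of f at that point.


Singular points: {(0, -1)}; classification: node.

Compute partial derivatives:
  f_x = -3*x**2 - 2*x*y - 4*x - y**2 - 2*y - 1.
  f_y = -x**2 - 2*x*y - 2*x + 6*y**2 + 14*y + 8.
Scan x_0 ∈ {−4, ..., 4}. For each x_0, f_y(x_0, y) is a polynomial in y; find its integer roots y ∈ {−4, ..., 4}, then test f_x and f at those candidates.
  x = -4: f_y(-4, y) = 6*y**2 + 22*y; vanishes at y ∈ {0}. (-4, 0): f_x = -33 ≠ 0.
  x = -3: f_y(-3, y) = 6*y**2 + 20*y + 5; no integer root y with |y| ≤ 4.
  x = -2: f_y(-2, y) = 6*y**2 + 18*y + 8; no integer root y with |y| ≤ 4.
  x = -1: f_y(-1, y) = 6*y**2 + 16*y + 9; no integer root y with |y| ≤ 4.
  x = 0: f_y(0, y) = 6*y**2 + 14*y + 8; vanishes at y ∈ {-1}. (0, -1): f_x = 0, f = 0 — SINGULAR.
  x = 1: f_y(1, y) = 6*y**2 + 12*y + 5; no integer root y with |y| ≤ 4.
  x = 2: f_y(2, y) = 6*y**2 + 10*y; vanishes at y ∈ {0}. (2, 0): f_x = -21 ≠ 0.
  x = 3: f_y(3, y) = 6*y**2 + 8*y - 7; no integer root y with |y| ≤ 4.
  x = 4: f_y(4, y) = 6*y**2 + 6*y - 16; no integer root y with |y| ≤ 4.
Only singular point on the grid: (0, -1).
Classify: substitute x = 0 + u, y = -1 + v and expand: f = -u**3 - u**2*v - u**2 - u*v**2 + 2*v**3 + v**2.
No constant or linear terms (consistent with a singular point). Quadratic part: -u**2 + v**2. Cubic part: -u**3 - u**2*v - u*v**2 + 2*v**3.
The quadratic part v**2 - u**2 = (v − u)(v + u) splits into two distinct linear factors, so there are two distinct tangent lines y − -1 = ±(x − 0) — this is a node (ordinary double point).
Classification: node.


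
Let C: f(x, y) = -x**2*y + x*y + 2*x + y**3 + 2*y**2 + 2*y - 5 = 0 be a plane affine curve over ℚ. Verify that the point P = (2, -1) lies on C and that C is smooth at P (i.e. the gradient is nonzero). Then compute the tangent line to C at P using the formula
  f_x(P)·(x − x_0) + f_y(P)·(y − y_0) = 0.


Tangent line at P: 5*x - y - 11 = 0.

Step 1: f(2, -1) = 0, so P lies on C.
Step 2: partial derivatives
  f_x(x, y) = -2*x*y + y + 2, f_y(x, y) = -x**2 + x + 3*y**2 + 4*y + 2.
  f_x(P) = 5, f_y(P) = -1 (gradient nonzero, so P is smooth).
Step 3: tangent line at P: 5·(x − 2) + -1·(y − -1) = 0.
Expanding: 5*x - y - 11 = 0.


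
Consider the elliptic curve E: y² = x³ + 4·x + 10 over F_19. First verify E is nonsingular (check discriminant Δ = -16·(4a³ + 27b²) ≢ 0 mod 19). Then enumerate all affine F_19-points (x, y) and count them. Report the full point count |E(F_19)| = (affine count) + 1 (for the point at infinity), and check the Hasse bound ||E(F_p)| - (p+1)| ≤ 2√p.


Affine points = {(2, 8), (2, 11), (3, 7), (3, 12), (7, 1), (7, 18), (10, 9), (10, 10), (11, 6), (11, 13), (12, 0), (13, 6), (13, 13), (14, 6), (14, 13), (15, 5), (15, 14), (16, 3), (16, 16), (18, 9), (18, 10)}; affine count = 21; |E(F_19)| = 22.

Discriminant check: Δ ∝ 4a³ + 27b² = 4·4³ + 27·10² = 4·64 + 27·100 ≡ 11 (mod 19). Nonzero ⇒ E is nonsingular.
For each x ∈ F_19, compute rhs = x³ + 4·x + 10 mod 19, then count y ∈ F_19 with y² ≡ rhs.
  x = 0: rhs = 10, matching y values: none (0 points).
  x = 1: rhs = 15, matching y values: none (0 points).
  x = 2: rhs = 7, matching y values: 8, 11 (2 points).
  x = 3: rhs = 11, matching y values: 7, 12 (2 points).
  x = 4: rhs = 14, matching y values: none (0 points).
  x = 5: rhs = 3, matching y values: none (0 points).
  x = 6: rhs = 3, matching y values: none (0 points).
  x = 7: rhs = 1, matching y values: 1, 18 (2 points).
  x = 8: rhs = 3, matching y values: none (0 points).
  x = 9: rhs = 15, matching y values: none (0 points).
  x = 10: rhs = 5, matching y values: 9, 10 (2 points).
  x = 11: rhs = 17, matching y values: 6, 13 (2 points).
  x = 12: rhs = 0, matching y values: 0 (1 points).
  x = 13: rhs = 17, matching y values: 6, 13 (2 points).
  x = 14: rhs = 17, matching y values: 6, 13 (2 points).
  x = 15: rhs = 6, matching y values: 5, 14 (2 points).
  x = 16: rhs = 9, matching y values: 3, 16 (2 points).
  x = 17: rhs = 13, matching y values: none (0 points).
  x = 18: rhs = 5, matching y values: 9, 10 (2 points).
Total affine count: 21.
Full point count |E(F_19)| = 21 + 1 = 22.
Hasse bound: |22 − (19+1)| = |2| = 2 ≤ 2√19 ≈ 8.7178 ✓.


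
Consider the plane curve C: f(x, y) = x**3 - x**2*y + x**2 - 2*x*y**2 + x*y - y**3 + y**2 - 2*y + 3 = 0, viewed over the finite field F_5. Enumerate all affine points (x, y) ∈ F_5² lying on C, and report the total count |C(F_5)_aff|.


Affine F_5-points: {(0, 2), (1, 0), (2, 0), (3, 1), (3, 2)}; count = 5.

For each of the 25 pairs (x, y) ∈ F_5², evaluate f(x, y) mod 5. Record the zeros.
  x = 0: [0↦3, 1↦1, 2↦0, 3↦4, 4↦2]  zeros at y ∈ {2}
  x = 1: [0↦0, 1↦1, 2↦4, 3↦3, 4↦2]  zeros at y ∈ {0}
  x = 2: [0↦0, 1↦2, 2↦2, 3↦4, 4↦2]  zeros at y ∈ {0}
  x = 3: [0↦4, 1↦0, 2↦0, 3↦3, 4↦3]  zeros at y ∈ {1, 2}
  x = 4: [0↦3, 1↦1, 2↦4, 3↦1, 4↦1]  zeros at y ∈ ∅
Collecting zeros: affine points = {(0, 2), (1, 0), (2, 0), (3, 1), (3, 2)}.
Total count |C(F_5)_aff| = 5.


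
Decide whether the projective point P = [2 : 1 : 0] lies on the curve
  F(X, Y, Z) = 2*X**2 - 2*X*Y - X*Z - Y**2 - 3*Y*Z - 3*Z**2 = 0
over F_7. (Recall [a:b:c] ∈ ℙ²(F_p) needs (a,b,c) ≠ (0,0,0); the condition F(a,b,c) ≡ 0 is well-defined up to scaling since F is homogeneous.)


F(2,1,0) ≡ 3 (mod 7); P is NOT on the curve.

Evaluate F(2, 1, 0) term-by-term (mod 7).
  2*X**2 ↦ 2·4·1·1 = 8
  -2*X*Y ↦ -2·2·1·1 = -4
  -X*Z ↦ -1·2·1·0 = 0
  -Y**2 ↦ -1·1·1·1 = -1
  -3*Y*Z ↦ -3·1·1·0 = 0
  -3*Z**2 ↦ -3·1·1·0 = 0
Sum: F(2, 1, 0) = (8) + (-4) + (0) + (-1) + (0) + (0) = 3.
Reducing mod 7: 3 ≡ 3 (mod 7).
Since F(a, b, c) ≡ 3 ≠ 0 (mod 7), P does NOT lie on the curve.


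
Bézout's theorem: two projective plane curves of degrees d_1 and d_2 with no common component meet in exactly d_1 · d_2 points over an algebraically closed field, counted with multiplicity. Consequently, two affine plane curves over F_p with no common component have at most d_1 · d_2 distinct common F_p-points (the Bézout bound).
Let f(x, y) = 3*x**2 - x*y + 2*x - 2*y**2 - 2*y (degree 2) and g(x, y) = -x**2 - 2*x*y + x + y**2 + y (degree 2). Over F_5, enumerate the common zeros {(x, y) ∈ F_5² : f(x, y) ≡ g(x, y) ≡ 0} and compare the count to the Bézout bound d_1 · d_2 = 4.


Common zeros: {(0, 0), (0, 4), (1, 0), (1, 1)}; count = 4; Bézout bound = 4.

deg(f) = 2, deg(g) = 2, so Bézout bound = 4.
Scan x ∈ F_5. For each x, list the y ∈ F_5 with f(x, y) ≡ 0 and those with g(x, y) ≡ 0 (mod 5); the common zeros in that column are the intersection.
  x = 0: f ≡ 0 at y ∈ {0, 4}; g ≡ 0 at y ∈ {0, 4}; common: {0, 4}.
  x = 1: f ≡ 0 at y ∈ {0, 1}; g ≡ 0 at y ∈ {0, 1}; common: {0, 1}.
  x = 2: f ≡ 0 at y ∈ {1, 2}; g ≡ 0 at y ∈ ∅; common: ∅.
  x = 3: f ≡ 0 at y ∈ {2, 3}; g ≡ 0 at y ∈ {1, 4}; common: ∅.
  x = 4: f ≡ 0 at y ∈ {3, 4}; g ≡ 0 at y ∈ ∅; common: ∅.
Collecting: common zeros = {(0, 0), (0, 4), (1, 0), (1, 1)}, so the count is 4.
Comparison with the Bézout bound: 4 ≤ 4 = deg(f)·deg(g), as expected for curves with no common component (the bound is attained).


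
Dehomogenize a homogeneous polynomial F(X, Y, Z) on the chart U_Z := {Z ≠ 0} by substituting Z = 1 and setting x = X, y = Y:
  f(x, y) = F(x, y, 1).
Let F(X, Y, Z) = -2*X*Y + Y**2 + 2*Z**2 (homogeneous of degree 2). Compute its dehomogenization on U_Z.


f(x, y) = -2*x*y + y**2 + 2

On U_Z we set Z = 1. Each monomial c·X^i·Y^j·Z^k in F becomes c·x^i·y^j·1^k = c·x^i·y^j.
Substituting Z = 1: F(X, Y, 1) = -2*x*y + y**2 + 2.
Note: deg(f) ≤ deg(F) = 2; strict inequality happens when F is divisible by Z (lost terms).


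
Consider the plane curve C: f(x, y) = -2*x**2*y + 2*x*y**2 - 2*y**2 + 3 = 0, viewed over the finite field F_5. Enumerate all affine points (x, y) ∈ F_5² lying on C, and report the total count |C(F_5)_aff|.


Affine F_5-points: {(0, 2), (0, 3), (1, 4), (2, 2), (3, 3), (3, 4)}; count = 6.

For each of the 25 pairs (x, y) ∈ F_5², evaluate f(x, y) mod 5. Record the zeros.
  x = 0: [0↦3, 1↦1, 2↦0, 3↦0, 4↦1]  zeros at y ∈ {2, 3}
  x = 1: [0↦3, 1↦1, 2↦4, 3↦2, 4↦0]  zeros at y ∈ {4}
  x = 2: [0↦3, 1↦2, 2↦0, 3↦2, 4↦3]  zeros at y ∈ {2}
  x = 3: [0↦3, 1↦4, 2↦3, 3↦0, 4↦0]  zeros at y ∈ {3, 4}
  x = 4: [0↦3, 1↦2, 2↦3, 3↦1, 4↦1]  zeros at y ∈ ∅
Collecting zeros: affine points = {(0, 2), (0, 3), (1, 4), (2, 2), (3, 3), (3, 4)}.
Total count |C(F_5)_aff| = 6.


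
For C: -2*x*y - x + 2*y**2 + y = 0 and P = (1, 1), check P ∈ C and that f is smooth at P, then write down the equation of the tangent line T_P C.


Tangent line at P: -3*x + 3*y = 0.

Step 1: f(1, 1) = 0, so P lies on C.
Step 2: partial derivatives
  f_x(x, y) = -2*y - 1, f_y(x, y) = -2*x + 4*y + 1.
  f_x(P) = -3, f_y(P) = 3 (gradient nonzero, so P is smooth).
Step 3: tangent line at P: -3·(x − 1) + 3·(y − 1) = 0.
Expanding: -3*x + 3*y = 0.


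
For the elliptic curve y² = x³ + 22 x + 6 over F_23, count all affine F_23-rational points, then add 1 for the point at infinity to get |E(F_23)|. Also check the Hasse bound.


Affine points = {(0, 11), (0, 12), (1, 11), (1, 12), (2, 9), (2, 14), (6, 3), (6, 20), (8, 2), (8, 21), (9, 6), (9, 17), (15, 10), (15, 13), (17, 7), (17, 16), (18, 1), (18, 22), (21, 0), (22, 11), (22, 12)}; affine count = 21; |E(F_23)| = 22.

Discriminant check: Δ ∝ 4a³ + 27b² = 4·22³ + 27·6² = 4·10648 + 27·36 ≡ 2 (mod 23). Nonzero ⇒ E is nonsingular.
For each x ∈ F_23, compute rhs = x³ + 22·x + 6 mod 23, then count y ∈ F_23 with y² ≡ rhs.
  x = 0: rhs = 6, matching y values: 11, 12 (2 points).
  x = 1: rhs = 6, matching y values: 11, 12 (2 points).
  x = 2: rhs = 12, matching y values: 9, 14 (2 points).
  x = 3: rhs = 7, matching y values: none (0 points).
  x = 4: rhs = 20, matching y values: none (0 points).
  x = 5: rhs = 11, matching y values: none (0 points).
  x = 6: rhs = 9, matching y values: 3, 20 (2 points).
  x = 7: rhs = 20, matching y values: none (0 points).
  x = 8: rhs = 4, matching y values: 2, 21 (2 points).
  x = 9: rhs = 13, matching y values: 6, 17 (2 points).
  x = 10: rhs = 7, matching y values: none (0 points).
  x = 11: rhs = 15, matching y values: none (0 points).
  x = 12: rhs = 20, matching y values: none (0 points).
  x = 13: rhs = 5, matching y values: none (0 points).
  x = 14: rhs = 22, matching y values: none (0 points).
  x = 15: rhs = 8, matching y values: 10, 13 (2 points).
  x = 16: rhs = 15, matching y values: none (0 points).
  x = 17: rhs = 3, matching y values: 7, 16 (2 points).
  x = 18: rhs = 1, matching y values: 1, 22 (2 points).
  x = 19: rhs = 15, matching y values: none (0 points).
  x = 20: rhs = 5, matching y values: none (0 points).
  x = 21: rhs = 0, matching y values: 0 (1 points).
  x = 22: rhs = 6, matching y values: 11, 12 (2 points).
Total affine count: 21.
Full point count |E(F_23)| = 21 + 1 = 22.
Hasse bound: |22 − (23+1)| = |-2| = 2 ≤ 2√23 ≈ 9.5917 ✓.


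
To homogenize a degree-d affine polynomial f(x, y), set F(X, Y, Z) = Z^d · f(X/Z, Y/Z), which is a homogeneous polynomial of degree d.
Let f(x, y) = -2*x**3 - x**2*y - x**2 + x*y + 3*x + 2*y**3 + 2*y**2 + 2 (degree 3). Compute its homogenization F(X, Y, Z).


F(X, Y, Z) = -2*X**3 - X**2*Y - X**2*Z + X*Y*Z + 3*X*Z**2 + 2*Y**3 + 2*Y**2*Z + 2*Z**3

deg(f) = 3.
Substitute x = X/Z, y = Y/Z into f, then multiply by Z^3.
  monomial -2·x^3·y^0 ↦ -2·X^3·Y^0·Z^0.
  monomial -1·x^2·y^1 ↦ -1·X^2·Y^1·Z^0.
  monomial -1·x^2·y^0 ↦ -1·X^2·Y^0·Z^1.
  monomial 1·x^1·y^1 ↦ 1·X^1·Y^1·Z^1.
  monomial 3·x^1·y^0 ↦ 3·X^1·Y^0·Z^2.
  monomial 2·x^0·y^3 ↦ 2·X^0·Y^3·Z^0.
  monomial 2·x^0·y^2 ↦ 2·X^0·Y^2·Z^1.
  monomial 2·x^0·y^0 ↦ 2·X^0·Y^0·Z^3.
Collecting: F(X, Y, Z) = -2*X**3 - X**2*Y - X**2*Z + X*Y*Z + 3*X*Z**2 + 2*Y**3 + 2*Y**2*Z + 2*Z**3.


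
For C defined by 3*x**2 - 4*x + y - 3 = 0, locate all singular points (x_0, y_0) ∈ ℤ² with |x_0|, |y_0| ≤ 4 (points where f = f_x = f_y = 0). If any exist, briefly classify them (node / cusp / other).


No singular points in the scanned grid; C is smooth there.

Compute partial derivatives:
  f_x = 6*x - 4.
  f_y = 1.
f_y = 1 is a nonzero constant, so f_y never vanishes: no point (x, y) can satisfy f = f_x = f_y = 0. In particular no (x, y) ∈ {−4, ..., 4}² is singular; the curve is smooth.


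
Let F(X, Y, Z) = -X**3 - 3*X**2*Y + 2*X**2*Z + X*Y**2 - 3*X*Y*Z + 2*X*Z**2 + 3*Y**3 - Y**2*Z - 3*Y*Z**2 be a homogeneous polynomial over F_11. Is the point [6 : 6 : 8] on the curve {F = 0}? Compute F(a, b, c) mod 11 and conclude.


F(6,6,8) ≡ 8 (mod 11); P is NOT on the curve.

Evaluate F(6, 6, 8) term-by-term (mod 11).
  -X**3 ↦ -1·216·1·1 = -216
  -3*X**2*Y ↦ -3·36·6·1 = -648
  2*X**2*Z ↦ 2·36·1·8 = 576
  X*Y**2 ↦ 1·6·36·1 = 216
  -3*X*Y*Z ↦ -3·6·6·8 = -864
  2*X*Z**2 ↦ 2·6·1·64 = 768
  3*Y**3 ↦ 3·1·216·1 = 648
  -Y**2*Z ↦ -1·1·36·8 = -288
  -3*Y*Z**2 ↦ -3·1·6·64 = -1152
Sum: F(6, 6, 8) = (-216) + (-648) + (576) + (216) + (-864) + (768) + (648) + (-288) + (-1152) = -960.
Reducing mod 11: -960 ≡ 8 (mod 11).
Since F(a, b, c) ≡ 8 ≠ 0 (mod 11), P does NOT lie on the curve.


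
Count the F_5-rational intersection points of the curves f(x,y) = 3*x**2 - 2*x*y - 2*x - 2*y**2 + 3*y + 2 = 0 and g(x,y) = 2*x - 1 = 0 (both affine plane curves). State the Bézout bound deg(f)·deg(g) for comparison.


Common zeros: ∅; count = 0; Bézout bound = 2.

deg(f) = 2, deg(g) = 1, so Bézout bound = 2.
Scan x ∈ F_5. For each x, list the y ∈ F_5 with f(x, y) ≡ 0 and those with g(x, y) ≡ 0 (mod 5); the common zeros in that column are the intersection.
  x = 0: f ≡ 0 at y ∈ {2}; g ≡ 0 at y ∈ ∅; common: ∅.
  x = 1: f ≡ 0 at y ∈ {4}; g ≡ 0 at y ∈ ∅; common: ∅.
  x = 2: f ≡ 0 at y ∈ {0, 2}; g ≡ 0 at y ∈ ∅; common: ∅.
  x = 3: f ≡ 0 at y ∈ ∅; g ≡ 0 at y ∈ {0, 1, 2, 3, 4}; common: ∅.
  x = 4: f ≡ 0 at y ∈ {1, 4}; g ≡ 0 at y ∈ ∅; common: ∅.
Collecting: common zeros = ∅, so the count is 0.
Comparison with the Bézout bound: 0 ≤ 2 = deg(f)·deg(g), as expected for curves with no common component (the affine F_5-count falls short of the bound because intersections may lie at infinity, over extension fields, or carry multiplicity).


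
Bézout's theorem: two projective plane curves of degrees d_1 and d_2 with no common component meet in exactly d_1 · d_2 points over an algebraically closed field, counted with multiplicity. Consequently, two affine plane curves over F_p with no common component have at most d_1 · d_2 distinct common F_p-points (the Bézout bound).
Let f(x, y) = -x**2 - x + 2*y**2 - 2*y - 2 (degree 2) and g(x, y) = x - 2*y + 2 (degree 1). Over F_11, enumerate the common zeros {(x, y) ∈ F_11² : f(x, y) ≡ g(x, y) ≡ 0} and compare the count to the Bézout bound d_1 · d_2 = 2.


Common zeros: ∅; count = 0; Bézout bound = 2.

deg(f) = 2, deg(g) = 1, so Bézout bound = 2.
Scan x ∈ F_11. For each x, list the y ∈ F_11 with f(x, y) ≡ 0 and those with g(x, y) ≡ 0 (mod 11); the common zeros in that column are the intersection.
  x = 0: f ≡ 0 at y ∈ {4, 8}; g ≡ 0 at y ∈ {1}; common: ∅.
  x = 1: f ≡ 0 at y ∈ {2, 10}; g ≡ 0 at y ∈ {7}; common: ∅.
  x = 2: f ≡ 0 at y ∈ ∅; g ≡ 0 at y ∈ {2}; common: ∅.
  x = 3: f ≡ 0 at y ∈ ∅; g ≡ 0 at y ∈ {8}; common: ∅.
  x = 4: f ≡ 0 at y ∈ {0, 1}; g ≡ 0 at y ∈ {3}; common: ∅.
  x = 5: f ≡ 0 at y ∈ ∅; g ≡ 0 at y ∈ {9}; common: ∅.
  x = 6: f ≡ 0 at y ∈ {0, 1}; g ≡ 0 at y ∈ {4}; common: ∅.
  x = 7: f ≡ 0 at y ∈ ∅; g ≡ 0 at y ∈ {10}; common: ∅.
  x = 8: f ≡ 0 at y ∈ ∅; g ≡ 0 at y ∈ {5}; common: ∅.
  x = 9: f ≡ 0 at y ∈ {2, 10}; g ≡ 0 at y ∈ {0}; common: ∅.
  x = 10: f ≡ 0 at y ∈ {4, 8}; g ≡ 0 at y ∈ {6}; common: ∅.
Collecting: common zeros = ∅, so the count is 0.
Comparison with the Bézout bound: 0 ≤ 2 = deg(f)·deg(g), as expected for curves with no common component (the affine F_11-count falls short of the bound because intersections may lie at infinity, over extension fields, or carry multiplicity).


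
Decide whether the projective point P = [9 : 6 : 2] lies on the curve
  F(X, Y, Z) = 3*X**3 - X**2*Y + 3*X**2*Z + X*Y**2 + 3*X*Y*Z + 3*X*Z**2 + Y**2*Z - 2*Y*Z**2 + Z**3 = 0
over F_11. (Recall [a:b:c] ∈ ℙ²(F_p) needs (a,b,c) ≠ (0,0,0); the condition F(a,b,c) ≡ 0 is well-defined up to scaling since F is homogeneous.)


F(9,6,2) ≡ 5 (mod 11); P is NOT on the curve.

Evaluate F(9, 6, 2) term-by-term (mod 11).
  3*X**3 ↦ 3·729·1·1 = 2187
  -X**2*Y ↦ -1·81·6·1 = -486
  3*X**2*Z ↦ 3·81·1·2 = 486
  X*Y**2 ↦ 1·9·36·1 = 324
  3*X*Y*Z ↦ 3·9·6·2 = 324
  3*X*Z**2 ↦ 3·9·1·4 = 108
  Y**2*Z ↦ 1·1·36·2 = 72
  -2*Y*Z**2 ↦ -2·1·6·4 = -48
  Z**3 ↦ 1·1·1·8 = 8
Sum: F(9, 6, 2) = (2187) + (-486) + (486) + (324) + (324) + (108) + (72) + (-48) + (8) = 2975.
Reducing mod 11: 2975 ≡ 5 (mod 11).
Since F(a, b, c) ≡ 5 ≠ 0 (mod 11), P does NOT lie on the curve.


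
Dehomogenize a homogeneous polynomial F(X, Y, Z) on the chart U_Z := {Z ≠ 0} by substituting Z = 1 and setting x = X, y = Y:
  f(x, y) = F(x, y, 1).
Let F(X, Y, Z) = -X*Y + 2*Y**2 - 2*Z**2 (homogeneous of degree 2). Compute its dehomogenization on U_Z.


f(x, y) = -x*y + 2*y**2 - 2

On U_Z we set Z = 1. Each monomial c·X^i·Y^j·Z^k in F becomes c·x^i·y^j·1^k = c·x^i·y^j.
Substituting Z = 1: F(X, Y, 1) = -x*y + 2*y**2 - 2.
Note: deg(f) ≤ deg(F) = 2; strict inequality happens when F is divisible by Z (lost terms).


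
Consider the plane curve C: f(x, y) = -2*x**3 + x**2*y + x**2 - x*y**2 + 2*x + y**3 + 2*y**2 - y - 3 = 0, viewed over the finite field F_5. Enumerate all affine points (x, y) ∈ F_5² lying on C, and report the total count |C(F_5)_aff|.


Affine F_5-points: {(1, 1), (1, 2), (2, 3), (2, 4), (3, 3), (4, 4)}; count = 6.

For each of the 25 pairs (x, y) ∈ F_5², evaluate f(x, y) mod 5. Record the zeros.
  x = 0: [0↦2, 1↦4, 2↦1, 3↦4, 4↦4]  zeros at y ∈ ∅
  x = 1: [0↦3, 1↦0, 2↦0, 3↦4, 4↦3]  zeros at y ∈ {1, 2}
  x = 2: [0↦4, 1↦3, 2↦3, 3↦0, 4↦0]  zeros at y ∈ {3, 4}
  x = 3: [0↦3, 1↦1, 2↦3, 3↦0, 4↦3]  zeros at y ∈ {3}
  x = 4: [0↦3, 1↦2, 2↦3, 3↦2, 4↦0]  zeros at y ∈ {4}
Collecting zeros: affine points = {(1, 1), (1, 2), (2, 3), (2, 4), (3, 3), (4, 4)}.
Total count |C(F_5)_aff| = 6.


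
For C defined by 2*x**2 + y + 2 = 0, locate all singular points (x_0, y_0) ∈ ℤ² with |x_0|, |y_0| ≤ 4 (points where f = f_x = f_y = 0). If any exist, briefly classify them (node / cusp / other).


No singular points in the scanned grid; C is smooth there.

Compute partial derivatives:
  f_x = 4*x.
  f_y = 1.
f_y = 1 is a nonzero constant, so f_y never vanishes: no point (x, y) can satisfy f = f_x = f_y = 0. In particular no (x, y) ∈ {−4, ..., 4}² is singular; the curve is smooth.


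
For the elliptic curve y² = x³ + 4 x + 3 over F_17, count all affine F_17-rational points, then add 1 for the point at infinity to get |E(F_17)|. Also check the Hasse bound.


Affine points = {(1, 5), (1, 12), (2, 6), (2, 11), (3, 5), (3, 12), (4, 7), (4, 10), (7, 0), (11, 1), (11, 16), (13, 5), (13, 12), (14, 7), (14, 10), (15, 2), (15, 15), (16, 7), (16, 10)}; affine count = 19; |E(F_17)| = 20.

Discriminant check: Δ ∝ 4a³ + 27b² = 4·4³ + 27·3² = 4·64 + 27·9 ≡ 6 (mod 17). Nonzero ⇒ E is nonsingular.
For each x ∈ F_17, compute rhs = x³ + 4·x + 3 mod 17, then count y ∈ F_17 with y² ≡ rhs.
  x = 0: rhs = 3, matching y values: none (0 points).
  x = 1: rhs = 8, matching y values: 5, 12 (2 points).
  x = 2: rhs = 2, matching y values: 6, 11 (2 points).
  x = 3: rhs = 8, matching y values: 5, 12 (2 points).
  x = 4: rhs = 15, matching y values: 7, 10 (2 points).
  x = 5: rhs = 12, matching y values: none (0 points).
  x = 6: rhs = 5, matching y values: none (0 points).
  x = 7: rhs = 0, matching y values: 0 (1 points).
  x = 8: rhs = 3, matching y values: none (0 points).
  x = 9: rhs = 3, matching y values: none (0 points).
  x = 10: rhs = 6, matching y values: none (0 points).
  x = 11: rhs = 1, matching y values: 1, 16 (2 points).
  x = 12: rhs = 11, matching y values: none (0 points).
  x = 13: rhs = 8, matching y values: 5, 12 (2 points).
  x = 14: rhs = 15, matching y values: 7, 10 (2 points).
  x = 15: rhs = 4, matching y values: 2, 15 (2 points).
  x = 16: rhs = 15, matching y values: 7, 10 (2 points).
Total affine count: 19.
Full point count |E(F_17)| = 19 + 1 = 20.
Hasse bound: |20 − (17+1)| = |2| = 2 ≤ 2√17 ≈ 8.2462 ✓.


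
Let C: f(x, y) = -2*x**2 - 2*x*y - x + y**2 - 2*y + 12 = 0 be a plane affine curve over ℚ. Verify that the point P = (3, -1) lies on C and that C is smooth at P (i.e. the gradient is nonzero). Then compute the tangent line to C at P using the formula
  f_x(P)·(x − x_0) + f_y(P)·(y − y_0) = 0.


Tangent line at P: -11*x - 10*y + 23 = 0.

Step 1: f(3, -1) = 0, so P lies on C.
Step 2: partial derivatives
  f_x(x, y) = -4*x - 2*y - 1, f_y(x, y) = -2*x + 2*y - 2.
  f_x(P) = -11, f_y(P) = -10 (gradient nonzero, so P is smooth).
Step 3: tangent line at P: -11·(x − 3) + -10·(y − -1) = 0.
Expanding: -11*x - 10*y + 23 = 0.


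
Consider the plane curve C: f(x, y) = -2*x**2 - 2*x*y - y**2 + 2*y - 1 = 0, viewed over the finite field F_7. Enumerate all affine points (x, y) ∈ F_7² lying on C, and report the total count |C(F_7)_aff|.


Affine F_7-points: {(0, 1), (1, 2), (1, 5), (4, 2), (4, 6), (5, 3), (6, 1), (6, 3)}; count = 8.

For each of the 49 pairs (x, y) ∈ F_7², evaluate f(x, y) mod 7. Record the zeros.
  x = 0: [0↦6, 1↦0, 2↦6, 3↦3, 4↦5, 5↦5, 6↦3]  zeros at y ∈ {1}
  x = 1: [0↦4, 1↦3, 2↦0, 3↦2, 4↦2, 5↦0, 6↦3]  zeros at y ∈ {2, 5}
  x = 2: [0↦5, 1↦2, 2↦4, 3↦4, 4↦2, 5↦5, 6↦6]  zeros at y ∈ ∅
  x = 3: [0↦2, 1↦4, 2↦4, 3↦2, 4↦5, 5↦6, 6↦5]  zeros at y ∈ ∅
  x = 4: [0↦2, 1↦2, 2↦0, 3↦3, 4↦4, 5↦3, 6↦0]  zeros at y ∈ {2, 6}
  x = 5: [0↦5, 1↦3, 2↦6, 3↦0, 4↦6, 5↦3, 6↦5]  zeros at y ∈ {3}
  x = 6: [0↦4, 1↦0, 2↦1, 3↦0, 4↦4, 5↦6, 6↦6]  zeros at y ∈ {1, 3}
Collecting zeros: affine points = {(0, 1), (1, 2), (1, 5), (4, 2), (4, 6), (5, 3), (6, 1), (6, 3)}.
Total count |C(F_7)_aff| = 8.


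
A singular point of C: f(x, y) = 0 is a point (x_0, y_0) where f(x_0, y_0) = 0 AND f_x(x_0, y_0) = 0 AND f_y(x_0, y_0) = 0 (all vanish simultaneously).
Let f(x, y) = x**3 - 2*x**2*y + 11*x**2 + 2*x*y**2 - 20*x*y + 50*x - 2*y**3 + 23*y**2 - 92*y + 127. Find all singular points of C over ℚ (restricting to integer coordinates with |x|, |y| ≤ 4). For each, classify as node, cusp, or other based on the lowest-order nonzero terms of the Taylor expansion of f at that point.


Singular points: {(-2, 3)}; classification: node.

Compute partial derivatives:
  f_x = 3*x**2 - 4*x*y + 22*x + 2*y**2 - 20*y + 50.
  f_y = -2*x**2 + 4*x*y - 20*x - 6*y**2 + 46*y - 92.
Scan x_0 ∈ {−4, ..., 4}. For each x_0, f_y(x_0, y) is a polynomial in y; find its integer roots y ∈ {−4, ..., 4}, then test f_x and f at those candidates.
  x = -4: f_y(-4, y) = -6*y**2 + 30*y - 44; no integer root y with |y| ≤ 4.
  x = -3: f_y(-3, y) = -6*y**2 + 34*y - 50; no integer root y with |y| ≤ 4.
  x = -2: f_y(-2, y) = -6*y**2 + 38*y - 60; vanishes at y ∈ {3}. (-2, 3): f_x = 0, f = 0 — SINGULAR.
  x = -1: f_y(-1, y) = -6*y**2 + 42*y - 74; no integer root y with |y| ≤ 4.
  x = 0: f_y(0, y) = -6*y**2 + 46*y - 92; no integer root y with |y| ≤ 4.
  x = 1: f_y(1, y) = -6*y**2 + 50*y - 114; no integer root y with |y| ≤ 4.
  x = 2: f_y(2, y) = -6*y**2 + 54*y - 140; no integer root y with |y| ≤ 4.
  x = 3: f_y(3, y) = -6*y**2 + 58*y - 170; no integer root y with |y| ≤ 4.
  x = 4: f_y(4, y) = -6*y**2 + 62*y - 204; no integer root y with |y| ≤ 4.
Only singular point on the grid: (-2, 3).
Classify: substitute x = -2 + u, y = 3 + v and expand: f = u**3 - 2*u**2*v - u**2 + 2*u*v**2 - 2*v**3 + v**2.
No constant or linear terms (consistent with a singular point). Quadratic part: -u**2 + v**2. Cubic part: u**3 - 2*u**2*v + 2*u*v**2 - 2*v**3.
The quadratic part v**2 - u**2 = (v − u)(v + u) splits into two distinct linear factors, so there are two distinct tangent lines y − 3 = ±(x − -2) — this is a node (ordinary double point).
Classification: node.
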